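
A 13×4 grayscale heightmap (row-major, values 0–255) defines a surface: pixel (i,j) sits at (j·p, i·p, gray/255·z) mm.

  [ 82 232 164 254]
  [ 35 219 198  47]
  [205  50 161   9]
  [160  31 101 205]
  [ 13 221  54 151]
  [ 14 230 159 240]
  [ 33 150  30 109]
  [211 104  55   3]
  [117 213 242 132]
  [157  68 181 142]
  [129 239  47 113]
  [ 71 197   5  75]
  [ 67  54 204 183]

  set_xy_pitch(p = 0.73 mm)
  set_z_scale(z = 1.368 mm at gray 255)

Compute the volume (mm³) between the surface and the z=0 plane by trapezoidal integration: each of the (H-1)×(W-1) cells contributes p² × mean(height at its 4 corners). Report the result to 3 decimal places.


height_mm = gray/255 × 1.368; cell vol = 0.73² × mean(4 corners)
unit = 0.73² × 1.368 / (4×255) = 0.000714713 mm³ per gray-sum
row 0: Σ corner-gray over 3 cells = 2044  → 1.4609
row 1: Σ corner-gray over 3 cells = 1552  → 1.1092
row 2: Σ corner-gray over 3 cells = 1265  → 0.9041
row 3: Σ corner-gray over 3 cells = 1343  → 0.9599
row 4: Σ corner-gray over 3 cells = 1746  → 1.2479
row 5: Σ corner-gray over 3 cells = 1534  → 1.0964
row 6: Σ corner-gray over 3 cells = 1034  → 0.7390
row 7: Σ corner-gray over 3 cells = 1691  → 1.2086
row 8: Σ corner-gray over 3 cells = 1956  → 1.3980
row 9: Σ corner-gray over 3 cells = 1611  → 1.1514
row 10: Σ corner-gray over 3 cells = 1364  → 0.9749
row 11: Σ corner-gray over 3 cells = 1316  → 0.9406
Σ rows: total corner-gray = 18456  → 13.1907 mm³

13.191


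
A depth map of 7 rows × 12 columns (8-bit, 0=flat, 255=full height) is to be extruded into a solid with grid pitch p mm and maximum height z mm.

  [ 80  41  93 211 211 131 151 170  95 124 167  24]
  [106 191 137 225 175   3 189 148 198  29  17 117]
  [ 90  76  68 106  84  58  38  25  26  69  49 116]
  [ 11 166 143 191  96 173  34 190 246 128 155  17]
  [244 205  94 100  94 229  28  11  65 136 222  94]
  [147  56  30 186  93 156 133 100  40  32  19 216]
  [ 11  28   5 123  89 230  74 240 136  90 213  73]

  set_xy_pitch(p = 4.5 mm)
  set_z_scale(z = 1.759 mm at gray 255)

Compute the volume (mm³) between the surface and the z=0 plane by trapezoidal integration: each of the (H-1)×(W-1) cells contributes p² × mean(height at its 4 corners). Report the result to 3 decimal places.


height_mm = gray/255 × 1.759; cell vol = 4.5² × mean(4 corners)
unit = 4.5² × 1.759 / (4×255) = 0.0349213 mm³ per gray-sum
row 0: Σ corner-gray over 11 cells = 5739  → 200.4135
row 1: Σ corner-gray over 11 cells = 4251  → 148.4505
row 2: Σ corner-gray over 11 cells = 4476  → 156.3078
row 3: Σ corner-gray over 11 cells = 5778  → 201.7754
row 4: Σ corner-gray over 11 cells = 4759  → 166.1906
row 5: Σ corner-gray over 11 cells = 4593  → 160.3936
Σ rows: total corner-gray = 29596  → 1033.5315 mm³

1033.531


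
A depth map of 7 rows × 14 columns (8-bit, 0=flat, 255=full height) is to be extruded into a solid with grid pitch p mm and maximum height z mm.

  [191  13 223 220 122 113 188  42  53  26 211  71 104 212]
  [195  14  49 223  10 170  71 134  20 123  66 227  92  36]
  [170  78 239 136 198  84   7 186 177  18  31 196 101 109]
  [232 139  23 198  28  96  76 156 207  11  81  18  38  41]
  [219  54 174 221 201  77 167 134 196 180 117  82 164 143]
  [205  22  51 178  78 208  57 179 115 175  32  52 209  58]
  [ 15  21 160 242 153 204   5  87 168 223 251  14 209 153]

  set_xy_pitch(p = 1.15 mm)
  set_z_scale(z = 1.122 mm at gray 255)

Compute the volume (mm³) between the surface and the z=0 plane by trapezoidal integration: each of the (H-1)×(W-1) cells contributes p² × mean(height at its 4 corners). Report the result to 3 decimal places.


53.839

height_mm = gray/255 × 1.122; cell vol = 1.15² × mean(4 corners)
unit = 1.15² × 1.122 / (4×255) = 0.00145475 mm³ per gray-sum
row 0: Σ corner-gray over 13 cells = 5804  → 8.4434
row 1: Σ corner-gray over 13 cells = 5810  → 8.4521
row 2: Σ corner-gray over 13 cells = 5596  → 8.1408
row 3: Σ corner-gray over 13 cells = 6311  → 9.1809
row 4: Σ corner-gray over 13 cells = 6871  → 9.9956
row 5: Σ corner-gray over 13 cells = 6617  → 9.6261
Σ rows: total corner-gray = 37009  → 53.8388 mm³


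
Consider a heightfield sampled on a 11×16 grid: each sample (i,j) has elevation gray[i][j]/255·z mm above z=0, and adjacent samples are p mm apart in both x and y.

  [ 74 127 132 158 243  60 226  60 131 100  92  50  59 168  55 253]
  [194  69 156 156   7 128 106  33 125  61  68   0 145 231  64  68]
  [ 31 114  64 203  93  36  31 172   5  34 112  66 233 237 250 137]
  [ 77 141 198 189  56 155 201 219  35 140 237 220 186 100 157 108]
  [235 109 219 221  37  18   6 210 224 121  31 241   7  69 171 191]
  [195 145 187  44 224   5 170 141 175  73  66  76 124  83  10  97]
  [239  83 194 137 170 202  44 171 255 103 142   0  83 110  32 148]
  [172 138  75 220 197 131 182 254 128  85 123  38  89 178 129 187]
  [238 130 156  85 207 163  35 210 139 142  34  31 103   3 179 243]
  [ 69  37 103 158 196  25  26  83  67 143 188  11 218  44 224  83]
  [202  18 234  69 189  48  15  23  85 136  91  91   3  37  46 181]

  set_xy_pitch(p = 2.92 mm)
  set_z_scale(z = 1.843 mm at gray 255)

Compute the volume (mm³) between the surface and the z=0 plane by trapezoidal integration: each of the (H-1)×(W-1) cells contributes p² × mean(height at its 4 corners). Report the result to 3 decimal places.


1120.296

height_mm = gray/255 × 1.843; cell vol = 2.92² × mean(4 corners)
unit = 2.92² × 1.843 / (4×255) = 0.015406 mm³ per gray-sum
row 0: Σ corner-gray over 15 cells = 6609  → 101.8185
row 1: Σ corner-gray over 15 cells = 6428  → 99.0300
row 2: Σ corner-gray over 15 cells = 8121  → 125.1124
row 3: Σ corner-gray over 15 cells = 8447  → 130.1348
row 4: Σ corner-gray over 15 cells = 7132  → 109.8758
row 5: Σ corner-gray over 15 cells = 7177  → 110.5691
row 6: Σ corner-gray over 15 cells = 8132  → 125.2819
row 7: Σ corner-gray over 15 cells = 8008  → 123.3715
row 8: Σ corner-gray over 15 cells = 6913  → 106.5019
row 9: Σ corner-gray over 15 cells = 5751  → 88.6001
Σ rows: total corner-gray = 72718  → 1120.2960 mm³


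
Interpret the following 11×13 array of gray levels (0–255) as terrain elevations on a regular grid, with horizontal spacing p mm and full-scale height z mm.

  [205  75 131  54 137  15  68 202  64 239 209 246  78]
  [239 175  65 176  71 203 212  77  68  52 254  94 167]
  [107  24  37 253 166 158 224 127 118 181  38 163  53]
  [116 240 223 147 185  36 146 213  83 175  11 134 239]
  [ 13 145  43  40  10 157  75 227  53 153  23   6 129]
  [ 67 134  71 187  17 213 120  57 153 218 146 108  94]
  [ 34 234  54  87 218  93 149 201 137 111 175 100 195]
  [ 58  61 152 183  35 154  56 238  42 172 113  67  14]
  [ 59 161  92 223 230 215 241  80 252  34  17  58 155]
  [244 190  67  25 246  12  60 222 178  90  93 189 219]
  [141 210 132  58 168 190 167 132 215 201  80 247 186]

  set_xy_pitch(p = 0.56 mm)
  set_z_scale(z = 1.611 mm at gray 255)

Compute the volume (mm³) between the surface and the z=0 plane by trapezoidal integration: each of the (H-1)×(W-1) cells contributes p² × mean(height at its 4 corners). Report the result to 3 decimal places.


30.839

height_mm = gray/255 × 1.611; cell vol = 0.56² × mean(4 corners)
unit = 0.56² × 1.611 / (4×255) = 0.000495304 mm³ per gray-sum
row 0: Σ corner-gray over 12 cells = 6463  → 3.2011
row 1: Σ corner-gray over 12 cells = 6438  → 3.1888
row 2: Σ corner-gray over 12 cells = 6679  → 3.3081
row 3: Σ corner-gray over 12 cells = 5547  → 2.7474
row 4: Σ corner-gray over 12 cells = 5015  → 2.4839
row 5: Σ corner-gray over 12 cells = 6356  → 3.1481
row 6: Σ corner-gray over 12 cells = 5965  → 2.9545
row 7: Σ corner-gray over 12 cells = 6038  → 2.9906
row 8: Σ corner-gray over 12 cells = 6627  → 3.2824
row 9: Σ corner-gray over 12 cells = 7134  → 3.5335
Σ rows: total corner-gray = 62262  → 30.8386 mm³


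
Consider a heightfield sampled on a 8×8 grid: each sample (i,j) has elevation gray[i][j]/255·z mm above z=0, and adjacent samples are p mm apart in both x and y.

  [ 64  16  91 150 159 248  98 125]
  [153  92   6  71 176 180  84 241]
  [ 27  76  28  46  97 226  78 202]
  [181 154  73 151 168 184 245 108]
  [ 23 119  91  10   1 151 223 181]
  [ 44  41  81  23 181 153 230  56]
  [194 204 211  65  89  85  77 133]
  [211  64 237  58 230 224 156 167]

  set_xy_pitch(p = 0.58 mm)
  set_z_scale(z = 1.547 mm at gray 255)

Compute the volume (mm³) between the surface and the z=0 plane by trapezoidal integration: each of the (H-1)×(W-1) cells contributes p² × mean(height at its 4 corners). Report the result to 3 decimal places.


height_mm = gray/255 × 1.547; cell vol = 0.58² × mean(4 corners)
unit = 0.58² × 1.547 / (4×255) = 0.000510207 mm³ per gray-sum
row 0: Σ corner-gray over 7 cells = 3325  → 1.6964
row 1: Σ corner-gray over 7 cells = 2943  → 1.5015
row 2: Σ corner-gray over 7 cells = 3570  → 1.8214
row 3: Σ corner-gray over 7 cells = 3633  → 1.8536
row 4: Σ corner-gray over 7 cells = 2912  → 1.4857
row 5: Σ corner-gray over 7 cells = 3307  → 1.6873
row 6: Σ corner-gray over 7 cells = 4105  → 2.0944
Σ rows: total corner-gray = 23795  → 12.1404 mm³

12.140


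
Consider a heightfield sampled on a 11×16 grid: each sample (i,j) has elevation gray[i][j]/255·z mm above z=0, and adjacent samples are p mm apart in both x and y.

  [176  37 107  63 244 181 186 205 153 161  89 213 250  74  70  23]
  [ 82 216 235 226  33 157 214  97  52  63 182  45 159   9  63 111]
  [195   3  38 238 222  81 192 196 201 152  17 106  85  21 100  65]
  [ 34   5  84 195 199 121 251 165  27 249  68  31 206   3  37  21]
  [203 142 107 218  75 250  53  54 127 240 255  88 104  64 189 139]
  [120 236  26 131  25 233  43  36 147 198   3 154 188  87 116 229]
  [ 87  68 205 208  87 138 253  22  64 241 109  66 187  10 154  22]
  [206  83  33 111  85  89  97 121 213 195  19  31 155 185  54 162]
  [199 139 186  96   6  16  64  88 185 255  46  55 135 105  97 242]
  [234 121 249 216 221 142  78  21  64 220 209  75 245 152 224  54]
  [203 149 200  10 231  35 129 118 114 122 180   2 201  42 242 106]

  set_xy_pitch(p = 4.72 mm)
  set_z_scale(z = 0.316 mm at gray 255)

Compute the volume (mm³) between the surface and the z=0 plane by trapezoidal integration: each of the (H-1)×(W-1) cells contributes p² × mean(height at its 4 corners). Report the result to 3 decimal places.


520.668

height_mm = gray/255 × 0.316; cell vol = 4.72² × mean(4 corners)
unit = 4.72² × 0.316 / (4×255) = 0.00690194 mm³ per gray-sum
row 0: Σ corner-gray over 15 cells = 7960  → 54.9394
row 1: Σ corner-gray over 15 cells = 7259  → 50.1012
row 2: Σ corner-gray over 15 cells = 6901  → 47.6303
row 3: Σ corner-gray over 15 cells = 7611  → 52.5306
row 4: Σ corner-gray over 15 cells = 7869  → 54.3113
row 5: Σ corner-gray over 15 cells = 7328  → 50.5774
row 6: Σ corner-gray over 15 cells = 7043  → 48.6103
row 7: Σ corner-gray over 15 cells = 6697  → 46.2223
row 8: Σ corner-gray over 15 cells = 8149  → 56.2439
row 9: Σ corner-gray over 15 cells = 8621  → 59.5016
Σ rows: total corner-gray = 75438  → 520.6682 mm³


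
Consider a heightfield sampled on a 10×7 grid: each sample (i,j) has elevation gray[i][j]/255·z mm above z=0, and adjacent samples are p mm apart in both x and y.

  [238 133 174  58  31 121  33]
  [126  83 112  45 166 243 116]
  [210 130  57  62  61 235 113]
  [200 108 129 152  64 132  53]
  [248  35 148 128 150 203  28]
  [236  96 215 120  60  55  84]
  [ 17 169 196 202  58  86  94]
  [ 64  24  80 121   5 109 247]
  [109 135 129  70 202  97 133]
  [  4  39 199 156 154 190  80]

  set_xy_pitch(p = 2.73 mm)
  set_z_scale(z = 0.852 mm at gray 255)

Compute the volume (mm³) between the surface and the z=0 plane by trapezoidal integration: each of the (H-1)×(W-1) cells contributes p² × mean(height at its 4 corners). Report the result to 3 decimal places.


height_mm = gray/255 × 0.852; cell vol = 2.73² × mean(4 corners)
unit = 2.73² × 0.852 / (4×255) = 0.00622536 mm³ per gray-sum
row 0: Σ corner-gray over 6 cells = 2845  → 17.7112
row 1: Σ corner-gray over 6 cells = 2953  → 18.3835
row 2: Σ corner-gray over 6 cells = 2836  → 17.6551
row 3: Σ corner-gray over 6 cells = 3027  → 18.8442
row 4: Σ corner-gray over 6 cells = 3016  → 18.7757
row 5: Σ corner-gray over 6 cells = 2945  → 18.3337
row 6: Σ corner-gray over 6 cells = 2522  → 15.7004
row 7: Σ corner-gray over 6 cells = 2497  → 15.5447
row 8: Σ corner-gray over 6 cells = 3068  → 19.0994
Σ rows: total corner-gray = 25709  → 160.0479 mm³

160.048


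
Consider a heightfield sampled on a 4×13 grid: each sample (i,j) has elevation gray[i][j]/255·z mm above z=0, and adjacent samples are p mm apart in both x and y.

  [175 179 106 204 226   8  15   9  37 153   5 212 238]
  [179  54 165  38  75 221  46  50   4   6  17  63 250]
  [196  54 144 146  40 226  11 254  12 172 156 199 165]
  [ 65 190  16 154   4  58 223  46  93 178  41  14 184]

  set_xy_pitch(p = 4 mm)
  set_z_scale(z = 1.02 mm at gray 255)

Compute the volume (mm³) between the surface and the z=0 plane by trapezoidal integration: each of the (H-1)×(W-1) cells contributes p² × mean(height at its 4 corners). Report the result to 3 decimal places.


243.136

height_mm = gray/255 × 1.02; cell vol = 4² × mean(4 corners)
unit = 4² × 1.02 / (4×255) = 0.016 mm³ per gray-sum
row 0: Σ corner-gray over 12 cells = 4628  → 74.0480
row 1: Σ corner-gray over 12 cells = 5096  → 81.5360
row 2: Σ corner-gray over 12 cells = 5472  → 87.5520
Σ rows: total corner-gray = 15196  → 243.1360 mm³


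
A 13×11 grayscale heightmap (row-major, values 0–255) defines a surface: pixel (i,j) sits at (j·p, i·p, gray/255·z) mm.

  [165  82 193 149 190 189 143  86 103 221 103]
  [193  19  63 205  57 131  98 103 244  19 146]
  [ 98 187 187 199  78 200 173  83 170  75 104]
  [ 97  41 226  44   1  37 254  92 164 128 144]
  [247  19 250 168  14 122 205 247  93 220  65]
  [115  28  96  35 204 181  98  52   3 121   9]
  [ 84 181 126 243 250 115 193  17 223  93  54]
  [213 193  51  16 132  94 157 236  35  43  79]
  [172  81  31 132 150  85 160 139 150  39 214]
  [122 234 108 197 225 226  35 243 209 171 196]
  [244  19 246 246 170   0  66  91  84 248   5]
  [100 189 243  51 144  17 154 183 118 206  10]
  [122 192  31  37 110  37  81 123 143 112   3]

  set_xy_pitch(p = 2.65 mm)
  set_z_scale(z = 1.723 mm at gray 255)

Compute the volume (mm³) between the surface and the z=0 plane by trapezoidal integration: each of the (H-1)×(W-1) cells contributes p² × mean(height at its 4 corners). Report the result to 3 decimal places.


734.847

height_mm = gray/255 × 1.723; cell vol = 2.65² × mean(4 corners)
unit = 2.65² × 1.723 / (4×255) = 0.0118625 mm³ per gray-sum
row 0: Σ corner-gray over 10 cells = 5197  → 61.6495
row 1: Σ corner-gray over 10 cells = 5123  → 60.7717
row 2: Σ corner-gray over 10 cells = 5121  → 60.7480
row 3: Σ corner-gray over 10 cells = 5203  → 61.7207
row 4: Σ corner-gray over 10 cells = 4748  → 56.3232
row 5: Σ corner-gray over 10 cells = 4780  → 56.7028
row 6: Σ corner-gray over 10 cells = 5226  → 61.9935
row 7: Σ corner-gray over 10 cells = 4526  → 53.6898
row 8: Σ corner-gray over 10 cells = 5934  → 70.3922
row 9: Σ corner-gray over 10 cells = 6203  → 73.5832
row 10: Σ corner-gray over 10 cells = 5309  → 62.9781
row 11: Σ corner-gray over 10 cells = 4577  → 54.2947
Σ rows: total corner-gray = 61947  → 734.8474 mm³


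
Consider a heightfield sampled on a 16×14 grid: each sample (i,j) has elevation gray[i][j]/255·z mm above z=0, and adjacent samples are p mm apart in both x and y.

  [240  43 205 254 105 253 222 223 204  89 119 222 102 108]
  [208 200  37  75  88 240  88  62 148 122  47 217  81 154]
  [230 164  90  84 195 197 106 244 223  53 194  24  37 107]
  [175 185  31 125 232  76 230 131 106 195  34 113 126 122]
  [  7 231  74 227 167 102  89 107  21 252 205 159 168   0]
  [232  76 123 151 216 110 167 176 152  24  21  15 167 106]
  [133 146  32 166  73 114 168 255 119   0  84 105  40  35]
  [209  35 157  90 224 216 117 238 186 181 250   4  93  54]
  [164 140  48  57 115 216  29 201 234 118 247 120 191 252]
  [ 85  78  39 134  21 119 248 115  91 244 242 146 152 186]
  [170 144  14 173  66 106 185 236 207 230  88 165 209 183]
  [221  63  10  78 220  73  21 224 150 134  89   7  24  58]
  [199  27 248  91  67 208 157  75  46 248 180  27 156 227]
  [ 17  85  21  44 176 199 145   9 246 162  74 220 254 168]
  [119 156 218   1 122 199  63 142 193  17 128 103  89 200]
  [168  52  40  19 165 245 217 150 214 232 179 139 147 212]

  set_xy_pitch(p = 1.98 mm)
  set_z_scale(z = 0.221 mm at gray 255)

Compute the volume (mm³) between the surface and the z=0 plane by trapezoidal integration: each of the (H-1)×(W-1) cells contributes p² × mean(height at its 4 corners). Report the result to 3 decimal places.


height_mm = gray/255 × 0.221; cell vol = 1.98² × mean(4 corners)
unit = 1.98² × 0.221 / (4×255) = 0.00084942 mm³ per gray-sum
row 0: Σ corner-gray over 13 cells = 7602  → 6.4573
row 1: Σ corner-gray over 13 cells = 6731  → 5.7174
row 2: Σ corner-gray over 13 cells = 7024  → 5.9663
row 3: Σ corner-gray over 13 cells = 7076  → 6.0105
row 4: Σ corner-gray over 13 cells = 6745  → 5.7293
row 5: Σ corner-gray over 13 cells = 5906  → 5.0167
row 6: Σ corner-gray over 13 cells = 6617  → 5.6206
row 7: Σ corner-gray over 13 cells = 7693  → 6.5346
row 8: Σ corner-gray over 13 cells = 7377  → 6.2662
row 9: Σ corner-gray over 13 cells = 7528  → 6.3944
row 10: Σ corner-gray over 13 cells = 6464  → 5.4907
row 11: Σ corner-gray over 13 cells = 5951  → 5.0549
row 12: Σ corner-gray over 13 cells = 6941  → 5.8958
row 13: Σ corner-gray over 13 cells = 6636  → 5.6368
row 14: Σ corner-gray over 13 cells = 7159  → 6.0810
Σ rows: total corner-gray = 103450  → 87.8725 mm³

87.872


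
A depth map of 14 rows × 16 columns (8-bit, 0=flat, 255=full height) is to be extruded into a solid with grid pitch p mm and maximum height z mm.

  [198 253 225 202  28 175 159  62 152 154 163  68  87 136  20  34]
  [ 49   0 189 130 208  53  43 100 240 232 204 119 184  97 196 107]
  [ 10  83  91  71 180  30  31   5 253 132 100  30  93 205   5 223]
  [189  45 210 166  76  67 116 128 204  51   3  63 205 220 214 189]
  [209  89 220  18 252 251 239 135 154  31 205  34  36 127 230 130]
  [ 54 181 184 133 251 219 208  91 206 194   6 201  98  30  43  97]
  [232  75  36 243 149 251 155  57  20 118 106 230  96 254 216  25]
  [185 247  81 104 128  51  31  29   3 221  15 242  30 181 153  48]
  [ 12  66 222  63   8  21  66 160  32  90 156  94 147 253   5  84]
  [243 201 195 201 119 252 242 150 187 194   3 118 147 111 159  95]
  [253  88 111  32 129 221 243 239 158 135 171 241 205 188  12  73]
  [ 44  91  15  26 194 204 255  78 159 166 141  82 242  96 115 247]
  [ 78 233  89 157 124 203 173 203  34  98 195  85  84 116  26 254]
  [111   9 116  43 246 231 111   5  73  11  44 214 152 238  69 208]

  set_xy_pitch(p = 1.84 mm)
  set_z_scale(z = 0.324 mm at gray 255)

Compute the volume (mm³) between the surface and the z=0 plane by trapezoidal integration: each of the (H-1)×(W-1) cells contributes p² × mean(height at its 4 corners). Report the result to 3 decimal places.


height_mm = gray/255 × 0.324; cell vol = 1.84² × mean(4 corners)
unit = 1.84² × 0.324 / (4×255) = 0.00107543 mm³ per gray-sum
row 0: Σ corner-gray over 15 cells = 8146  → 8.7604
row 1: Σ corner-gray over 15 cells = 6997  → 7.5248
row 2: Σ corner-gray over 15 cells = 6765  → 7.2753
row 3: Σ corner-gray over 15 cells = 8295  → 8.9207
row 4: Σ corner-gray over 15 cells = 8622  → 9.2723
row 5: Σ corner-gray over 15 cells = 8510  → 9.1519
row 6: Σ corner-gray over 15 cells = 7534  → 8.1023
row 7: Σ corner-gray over 15 cells = 6127  → 6.5891
row 8: Σ corner-gray over 15 cells = 7758  → 8.3432
row 9: Σ corner-gray over 15 cells = 9568  → 10.2897
row 10: Σ corner-gray over 15 cells = 8691  → 9.3465
row 11: Σ corner-gray over 15 cells = 7991  → 8.5937
row 12: Σ corner-gray over 15 cells = 7415  → 7.9743
Σ rows: total corner-gray = 102419  → 110.1440 mm³

110.144


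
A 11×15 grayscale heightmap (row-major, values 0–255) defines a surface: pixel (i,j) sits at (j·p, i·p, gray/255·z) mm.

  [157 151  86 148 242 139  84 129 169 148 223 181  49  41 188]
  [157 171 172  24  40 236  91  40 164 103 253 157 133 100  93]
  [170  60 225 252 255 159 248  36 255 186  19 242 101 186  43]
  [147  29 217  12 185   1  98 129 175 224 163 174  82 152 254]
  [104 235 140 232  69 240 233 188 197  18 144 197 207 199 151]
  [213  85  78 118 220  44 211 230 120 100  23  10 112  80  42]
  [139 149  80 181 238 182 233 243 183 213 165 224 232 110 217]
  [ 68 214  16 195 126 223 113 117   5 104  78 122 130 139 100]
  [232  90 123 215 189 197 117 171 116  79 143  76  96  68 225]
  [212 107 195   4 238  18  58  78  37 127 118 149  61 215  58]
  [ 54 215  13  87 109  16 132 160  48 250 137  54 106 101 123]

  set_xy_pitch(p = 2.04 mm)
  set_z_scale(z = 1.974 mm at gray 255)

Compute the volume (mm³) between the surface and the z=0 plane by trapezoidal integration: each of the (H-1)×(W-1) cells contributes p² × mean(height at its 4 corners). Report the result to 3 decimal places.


625.983

height_mm = gray/255 × 1.974; cell vol = 2.04² × mean(4 corners)
unit = 2.04² × 1.974 / (4×255) = 0.00805392 mm³ per gray-sum
row 0: Σ corner-gray over 14 cells = 7543  → 60.7507
row 1: Σ corner-gray over 14 cells = 8279  → 66.6784
row 2: Σ corner-gray over 14 cells = 8344  → 67.2019
row 3: Σ corner-gray over 14 cells = 8536  → 68.7483
row 4: Σ corner-gray over 14 cells = 7970  → 64.1897
row 5: Σ corner-gray over 14 cells = 8339  → 67.1616
row 6: Σ corner-gray over 14 cells = 8554  → 68.8932
row 7: Σ corner-gray over 14 cells = 7149  → 57.5775
row 8: Σ corner-gray over 14 cells = 6897  → 55.5479
row 9: Σ corner-gray over 14 cells = 6113  → 49.2336
Σ rows: total corner-gray = 77724  → 625.9829 mm³


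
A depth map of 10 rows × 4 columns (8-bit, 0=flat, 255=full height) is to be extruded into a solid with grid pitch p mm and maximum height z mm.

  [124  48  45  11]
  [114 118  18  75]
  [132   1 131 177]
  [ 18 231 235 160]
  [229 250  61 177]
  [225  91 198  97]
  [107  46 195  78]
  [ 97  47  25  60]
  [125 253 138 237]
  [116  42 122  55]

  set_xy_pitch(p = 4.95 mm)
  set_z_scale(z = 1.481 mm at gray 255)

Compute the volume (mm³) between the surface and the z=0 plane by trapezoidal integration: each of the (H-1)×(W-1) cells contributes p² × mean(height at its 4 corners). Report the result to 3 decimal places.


469.185

height_mm = gray/255 × 1.481; cell vol = 4.95² × mean(4 corners)
unit = 4.95² × 1.481 / (4×255) = 0.0355767 mm³ per gray-sum
row 0: Σ corner-gray over 3 cells = 782  → 27.8210
row 1: Σ corner-gray over 3 cells = 1034  → 36.7863
row 2: Σ corner-gray over 3 cells = 1683  → 59.8755
row 3: Σ corner-gray over 3 cells = 2138  → 76.0629
row 4: Σ corner-gray over 3 cells = 1928  → 68.5918
row 5: Σ corner-gray over 3 cells = 1567  → 55.7486
row 6: Σ corner-gray over 3 cells = 968  → 34.4382
row 7: Σ corner-gray over 3 cells = 1445  → 51.4083
row 8: Σ corner-gray over 3 cells = 1643  → 58.4525
Σ rows: total corner-gray = 13188  → 469.1851 mm³


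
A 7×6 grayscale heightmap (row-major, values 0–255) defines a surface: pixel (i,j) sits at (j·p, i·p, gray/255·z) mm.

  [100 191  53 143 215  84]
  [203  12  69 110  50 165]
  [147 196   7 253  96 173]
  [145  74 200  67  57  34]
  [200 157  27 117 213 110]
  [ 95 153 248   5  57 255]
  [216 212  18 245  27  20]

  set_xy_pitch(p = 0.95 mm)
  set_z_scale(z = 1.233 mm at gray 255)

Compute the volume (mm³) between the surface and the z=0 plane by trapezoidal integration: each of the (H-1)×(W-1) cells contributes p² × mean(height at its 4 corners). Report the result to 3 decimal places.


height_mm = gray/255 × 1.233; cell vol = 0.95² × mean(4 corners)
unit = 0.95² × 1.233 / (4×255) = 0.00109096 mm³ per gray-sum
row 0: Σ corner-gray over 5 cells = 2238  → 2.4416
row 1: Σ corner-gray over 5 cells = 2274  → 2.4809
row 2: Σ corner-gray over 5 cells = 2399  → 2.6172
row 3: Σ corner-gray over 5 cells = 2313  → 2.5234
row 4: Σ corner-gray over 5 cells = 2614  → 2.8518
row 5: Σ corner-gray over 5 cells = 2516  → 2.7449
Σ rows: total corner-gray = 14354  → 15.6597 mm³

15.660


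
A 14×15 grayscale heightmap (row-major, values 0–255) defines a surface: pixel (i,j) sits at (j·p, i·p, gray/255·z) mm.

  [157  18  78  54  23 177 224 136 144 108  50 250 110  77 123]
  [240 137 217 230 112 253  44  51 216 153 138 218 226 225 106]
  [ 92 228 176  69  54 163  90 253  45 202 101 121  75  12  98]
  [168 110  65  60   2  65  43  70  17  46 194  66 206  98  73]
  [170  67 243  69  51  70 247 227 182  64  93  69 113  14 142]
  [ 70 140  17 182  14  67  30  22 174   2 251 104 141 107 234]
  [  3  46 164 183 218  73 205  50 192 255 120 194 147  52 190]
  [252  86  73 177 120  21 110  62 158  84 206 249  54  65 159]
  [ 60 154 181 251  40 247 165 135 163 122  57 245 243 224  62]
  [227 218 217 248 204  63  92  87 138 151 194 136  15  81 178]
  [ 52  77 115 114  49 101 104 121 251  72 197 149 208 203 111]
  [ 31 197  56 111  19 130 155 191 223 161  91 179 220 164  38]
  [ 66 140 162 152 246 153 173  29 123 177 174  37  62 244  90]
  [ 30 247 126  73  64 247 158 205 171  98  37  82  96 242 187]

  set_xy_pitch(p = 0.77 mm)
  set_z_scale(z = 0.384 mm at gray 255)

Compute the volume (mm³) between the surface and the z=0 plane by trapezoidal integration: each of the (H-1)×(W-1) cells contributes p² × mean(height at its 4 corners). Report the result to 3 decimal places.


height_mm = gray/255 × 0.384; cell vol = 0.77² × mean(4 corners)
unit = 0.77² × 0.384 / (4×255) = 0.000223209 mm³ per gray-sum
row 0: Σ corner-gray over 14 cells = 7964  → 1.7776
row 1: Σ corner-gray over 14 cells = 8154  → 1.8200
row 2: Σ corner-gray over 14 cells = 5693  → 1.2707
row 3: Σ corner-gray over 14 cells = 5655  → 1.2622
row 4: Σ corner-gray over 14 cells = 6136  → 1.3696
row 5: Σ corner-gray over 14 cells = 6797  → 1.5172
row 6: Σ corner-gray over 14 cells = 7332  → 1.6366
row 7: Σ corner-gray over 14 cells = 7917  → 1.7671
row 8: Σ corner-gray over 14 cells = 8669  → 1.9350
row 9: Σ corner-gray over 14 cells = 7778  → 1.7361
row 10: Σ corner-gray over 14 cells = 7548  → 1.6848
row 11: Σ corner-gray over 14 cells = 7763  → 1.7328
row 12: Σ corner-gray over 14 cells = 7809  → 1.7430
Σ rows: total corner-gray = 95215  → 21.2529 mm³

21.253


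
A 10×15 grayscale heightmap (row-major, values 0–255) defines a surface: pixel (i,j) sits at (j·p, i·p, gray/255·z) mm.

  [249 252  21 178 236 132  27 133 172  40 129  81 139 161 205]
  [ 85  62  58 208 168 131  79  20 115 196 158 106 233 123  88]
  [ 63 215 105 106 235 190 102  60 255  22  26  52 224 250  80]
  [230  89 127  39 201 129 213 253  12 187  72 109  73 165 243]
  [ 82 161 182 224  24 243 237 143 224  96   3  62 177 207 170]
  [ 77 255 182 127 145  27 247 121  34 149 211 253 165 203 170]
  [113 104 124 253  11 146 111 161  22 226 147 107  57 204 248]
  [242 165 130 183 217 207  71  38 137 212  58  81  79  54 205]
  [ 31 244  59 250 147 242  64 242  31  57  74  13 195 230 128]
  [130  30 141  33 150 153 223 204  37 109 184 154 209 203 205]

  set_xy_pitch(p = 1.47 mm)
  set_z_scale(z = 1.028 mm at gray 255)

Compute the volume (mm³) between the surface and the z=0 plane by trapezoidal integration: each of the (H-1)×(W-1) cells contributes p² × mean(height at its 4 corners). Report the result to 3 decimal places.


height_mm = gray/255 × 1.028; cell vol = 1.47² × mean(4 corners)
unit = 1.47² × 1.028 / (4×255) = 0.00217785 mm³ per gray-sum
row 0: Σ corner-gray over 14 cells = 7343  → 15.9919
row 1: Σ corner-gray over 14 cells = 7314  → 15.9288
row 2: Σ corner-gray over 14 cells = 7638  → 16.6344
row 3: Σ corner-gray over 14 cells = 8029  → 17.4859
row 4: Σ corner-gray over 14 cells = 8703  → 18.9538
row 5: Σ corner-gray over 14 cells = 8192  → 17.8409
row 6: Σ corner-gray over 14 cells = 7418  → 16.1553
row 7: Σ corner-gray over 14 cells = 7566  → 16.4776
row 8: Σ corner-gray over 14 cells = 7850  → 17.0961
Σ rows: total corner-gray = 70053  → 152.5648 mm³

152.565


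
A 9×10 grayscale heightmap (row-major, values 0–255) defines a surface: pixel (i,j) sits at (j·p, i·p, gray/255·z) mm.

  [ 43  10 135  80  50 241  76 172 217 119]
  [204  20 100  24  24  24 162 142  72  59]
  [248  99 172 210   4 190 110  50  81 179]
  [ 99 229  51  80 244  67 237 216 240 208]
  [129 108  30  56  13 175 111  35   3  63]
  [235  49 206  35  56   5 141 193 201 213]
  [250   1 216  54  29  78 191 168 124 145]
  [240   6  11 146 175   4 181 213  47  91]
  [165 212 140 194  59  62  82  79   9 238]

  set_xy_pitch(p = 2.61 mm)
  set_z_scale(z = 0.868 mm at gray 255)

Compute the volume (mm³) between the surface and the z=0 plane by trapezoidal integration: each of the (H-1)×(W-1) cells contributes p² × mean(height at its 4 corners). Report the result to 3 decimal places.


188.767

height_mm = gray/255 × 0.868; cell vol = 2.61² × mean(4 corners)
unit = 2.61² × 0.868 / (4×255) = 0.00579696 mm³ per gray-sum
row 0: Σ corner-gray over 9 cells = 3523  → 20.4227
row 1: Σ corner-gray over 9 cells = 3658  → 21.2053
row 2: Σ corner-gray over 9 cells = 5294  → 30.6891
row 3: Σ corner-gray over 9 cells = 4289  → 24.8632
row 4: Σ corner-gray over 9 cells = 3474  → 20.1387
row 5: Σ corner-gray over 9 cells = 4337  → 25.1414
row 6: Σ corner-gray over 9 cells = 4014  → 23.2690
row 7: Σ corner-gray over 9 cells = 3974  → 23.0371
Σ rows: total corner-gray = 32563  → 188.7665 mm³


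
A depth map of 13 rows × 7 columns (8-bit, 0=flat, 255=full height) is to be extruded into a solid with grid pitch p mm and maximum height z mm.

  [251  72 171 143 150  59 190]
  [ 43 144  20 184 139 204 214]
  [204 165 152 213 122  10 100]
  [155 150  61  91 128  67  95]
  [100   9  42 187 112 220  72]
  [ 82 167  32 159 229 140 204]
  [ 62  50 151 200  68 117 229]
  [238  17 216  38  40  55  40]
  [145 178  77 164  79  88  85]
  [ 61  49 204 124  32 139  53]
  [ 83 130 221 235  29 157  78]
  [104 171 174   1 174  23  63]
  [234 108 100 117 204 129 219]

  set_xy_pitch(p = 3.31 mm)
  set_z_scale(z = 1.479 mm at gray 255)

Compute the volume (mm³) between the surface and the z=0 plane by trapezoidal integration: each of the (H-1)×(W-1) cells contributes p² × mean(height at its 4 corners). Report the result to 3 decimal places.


height_mm = gray/255 × 1.479; cell vol = 3.31² × mean(4 corners)
unit = 3.31² × 1.479 / (4×255) = 0.0158863 mm³ per gray-sum
row 0: Σ corner-gray over 6 cells = 3270  → 51.9483
row 1: Σ corner-gray over 6 cells = 3267  → 51.9007
row 2: Σ corner-gray over 6 cells = 2872  → 45.6256
row 3: Σ corner-gray over 6 cells = 2556  → 40.6055
row 4: Σ corner-gray over 6 cells = 3052  → 48.4851
row 5: Σ corner-gray over 6 cells = 3203  → 50.8840
row 6: Σ corner-gray over 6 cells = 2473  → 39.2869
row 7: Σ corner-gray over 6 cells = 2412  → 38.3179
row 8: Σ corner-gray over 6 cells = 2612  → 41.4951
row 9: Σ corner-gray over 6 cells = 2915  → 46.3087
row 10: Σ corner-gray over 6 cells = 2958  → 46.9918
row 11: Σ corner-gray over 6 cells = 3022  → 48.0085
Σ rows: total corner-gray = 34612  → 549.8582 mm³

549.858


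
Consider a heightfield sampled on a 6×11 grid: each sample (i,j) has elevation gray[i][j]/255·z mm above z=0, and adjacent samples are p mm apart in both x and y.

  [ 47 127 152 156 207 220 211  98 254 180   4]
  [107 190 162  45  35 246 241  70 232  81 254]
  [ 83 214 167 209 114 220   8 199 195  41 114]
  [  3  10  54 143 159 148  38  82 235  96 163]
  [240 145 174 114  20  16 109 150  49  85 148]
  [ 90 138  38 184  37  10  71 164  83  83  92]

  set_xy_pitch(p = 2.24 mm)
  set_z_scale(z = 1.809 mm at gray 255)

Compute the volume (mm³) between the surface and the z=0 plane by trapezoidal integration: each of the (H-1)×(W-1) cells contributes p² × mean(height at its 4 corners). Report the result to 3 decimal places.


224.848

height_mm = gray/255 × 1.809; cell vol = 2.24² × mean(4 corners)
unit = 2.24² × 1.809 / (4×255) = 0.00889886 mm³ per gray-sum
row 0: Σ corner-gray over 10 cells = 6226  → 55.4043
row 1: Σ corner-gray over 10 cells = 5896  → 52.4677
row 2: Σ corner-gray over 10 cells = 5027  → 44.7346
row 3: Σ corner-gray over 10 cells = 4208  → 37.4464
row 4: Σ corner-gray over 10 cells = 3910  → 34.7945
Σ rows: total corner-gray = 25267  → 224.8475 mm³


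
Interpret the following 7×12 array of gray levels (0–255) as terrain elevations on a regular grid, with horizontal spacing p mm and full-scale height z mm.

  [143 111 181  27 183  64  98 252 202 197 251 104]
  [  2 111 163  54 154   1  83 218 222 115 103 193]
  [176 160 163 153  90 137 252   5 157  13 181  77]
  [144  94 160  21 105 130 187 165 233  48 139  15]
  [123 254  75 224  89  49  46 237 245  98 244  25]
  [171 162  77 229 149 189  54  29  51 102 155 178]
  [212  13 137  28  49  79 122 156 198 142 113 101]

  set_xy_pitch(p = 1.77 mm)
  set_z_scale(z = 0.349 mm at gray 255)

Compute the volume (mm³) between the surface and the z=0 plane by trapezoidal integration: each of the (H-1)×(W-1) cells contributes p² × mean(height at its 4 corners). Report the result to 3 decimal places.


36.740

height_mm = gray/255 × 0.349; cell vol = 1.77² × mean(4 corners)
unit = 1.77² × 0.349 / (4×255) = 0.00107194 mm³ per gray-sum
row 0: Σ corner-gray over 11 cells = 6022  → 6.4552
row 1: Σ corner-gray over 11 cells = 5518  → 5.9150
row 2: Σ corner-gray over 11 cells = 5598  → 6.0007
row 3: Σ corner-gray over 11 cells = 5993  → 6.4242
row 4: Σ corner-gray over 11 cells = 6013  → 6.4456
row 5: Σ corner-gray over 11 cells = 5130  → 5.4991
Σ rows: total corner-gray = 34274  → 36.7398 mm³


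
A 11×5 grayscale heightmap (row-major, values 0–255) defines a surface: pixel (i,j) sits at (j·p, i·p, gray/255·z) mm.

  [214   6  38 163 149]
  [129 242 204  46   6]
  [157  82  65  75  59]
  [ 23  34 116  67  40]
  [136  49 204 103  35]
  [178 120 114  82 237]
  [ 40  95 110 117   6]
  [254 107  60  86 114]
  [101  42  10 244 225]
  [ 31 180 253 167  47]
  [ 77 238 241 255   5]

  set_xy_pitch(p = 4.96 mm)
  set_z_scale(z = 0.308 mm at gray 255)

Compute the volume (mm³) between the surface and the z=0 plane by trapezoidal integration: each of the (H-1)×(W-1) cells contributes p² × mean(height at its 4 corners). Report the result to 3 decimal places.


135.641

height_mm = gray/255 × 0.308; cell vol = 4.96² × mean(4 corners)
unit = 4.96² × 0.308 / (4×255) = 0.00742872 mm³ per gray-sum
row 0: Σ corner-gray over 4 cells = 1896  → 14.0849
row 1: Σ corner-gray over 4 cells = 1779  → 13.2157
row 2: Σ corner-gray over 4 cells = 1157  → 8.5950
row 3: Σ corner-gray over 4 cells = 1380  → 10.2516
row 4: Σ corner-gray over 4 cells = 1930  → 14.3374
row 5: Σ corner-gray over 4 cells = 1737  → 12.9037
row 6: Σ corner-gray over 4 cells = 1564  → 11.6185
row 7: Σ corner-gray over 4 cells = 1792  → 13.3123
row 8: Σ corner-gray over 4 cells = 2196  → 16.3135
row 9: Σ corner-gray over 4 cells = 2828  → 21.0084
Σ rows: total corner-gray = 18259  → 135.6410 mm³


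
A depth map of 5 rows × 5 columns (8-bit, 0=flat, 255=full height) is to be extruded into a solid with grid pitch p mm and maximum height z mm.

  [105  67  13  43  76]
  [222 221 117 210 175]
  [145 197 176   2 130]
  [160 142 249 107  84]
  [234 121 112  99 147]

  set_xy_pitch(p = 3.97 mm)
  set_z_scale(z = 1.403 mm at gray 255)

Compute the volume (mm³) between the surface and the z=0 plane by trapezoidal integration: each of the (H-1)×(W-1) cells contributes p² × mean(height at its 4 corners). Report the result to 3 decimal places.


height_mm = gray/255 × 1.403; cell vol = 3.97² × mean(4 corners)
unit = 3.97² × 1.403 / (4×255) = 0.021679 mm³ per gray-sum
row 0: Σ corner-gray over 4 cells = 1920  → 41.6236
row 1: Σ corner-gray over 4 cells = 2518  → 54.5876
row 2: Σ corner-gray over 4 cells = 2265  → 49.1029
row 3: Σ corner-gray over 4 cells = 2285  → 49.5364
Σ rows: total corner-gray = 8988  → 194.8505 mm³

194.851


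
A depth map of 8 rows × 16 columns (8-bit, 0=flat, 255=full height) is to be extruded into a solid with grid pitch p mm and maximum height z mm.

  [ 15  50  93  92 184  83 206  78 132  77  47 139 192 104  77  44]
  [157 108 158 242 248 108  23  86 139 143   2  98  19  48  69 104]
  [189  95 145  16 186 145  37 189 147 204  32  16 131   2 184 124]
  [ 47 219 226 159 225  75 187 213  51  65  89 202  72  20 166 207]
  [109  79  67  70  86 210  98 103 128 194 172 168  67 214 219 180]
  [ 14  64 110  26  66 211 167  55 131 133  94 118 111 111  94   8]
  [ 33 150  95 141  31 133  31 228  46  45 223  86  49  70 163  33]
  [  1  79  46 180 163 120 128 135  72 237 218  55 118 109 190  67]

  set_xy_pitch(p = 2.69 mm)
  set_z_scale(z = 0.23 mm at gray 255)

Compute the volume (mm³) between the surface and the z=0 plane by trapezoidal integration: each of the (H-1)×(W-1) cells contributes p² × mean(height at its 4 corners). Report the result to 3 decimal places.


height_mm = gray/255 × 0.23; cell vol = 2.69² × mean(4 corners)
unit = 2.69² × 0.23 / (4×255) = 0.00163167 mm³ per gray-sum
row 0: Σ corner-gray over 15 cells = 6410  → 10.4590
row 1: Σ corner-gray over 15 cells = 6614  → 10.7919
row 2: Σ corner-gray over 15 cells = 7563  → 12.3403
row 3: Σ corner-gray over 15 cells = 8231  → 13.4303
row 4: Σ corner-gray over 15 cells = 7043  → 11.4918
row 5: Σ corner-gray over 15 cells = 6052  → 9.8749
row 6: Σ corner-gray over 15 cells = 6816  → 11.1215
Σ rows: total corner-gray = 48729  → 79.5096 mm³

79.510


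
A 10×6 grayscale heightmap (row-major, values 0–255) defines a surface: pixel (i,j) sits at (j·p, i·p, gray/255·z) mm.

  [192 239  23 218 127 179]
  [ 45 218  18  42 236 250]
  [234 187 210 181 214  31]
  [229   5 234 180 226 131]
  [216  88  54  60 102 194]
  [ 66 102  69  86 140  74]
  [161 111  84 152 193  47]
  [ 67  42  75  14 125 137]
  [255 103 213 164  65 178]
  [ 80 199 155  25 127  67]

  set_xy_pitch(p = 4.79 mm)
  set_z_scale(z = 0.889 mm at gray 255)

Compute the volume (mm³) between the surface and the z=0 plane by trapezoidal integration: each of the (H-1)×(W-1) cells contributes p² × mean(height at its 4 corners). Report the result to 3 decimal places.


height_mm = gray/255 × 0.889; cell vol = 4.79² × mean(4 corners)
unit = 4.79² × 0.889 / (4×255) = 0.0199974 mm³ per gray-sum
row 0: Σ corner-gray over 5 cells = 2908  → 58.1523
row 1: Σ corner-gray over 5 cells = 3172  → 63.4316
row 2: Σ corner-gray over 5 cells = 3499  → 69.9708
row 3: Σ corner-gray over 5 cells = 2668  → 53.3530
row 4: Σ corner-gray over 5 cells = 1952  → 39.0348
row 5: Σ corner-gray over 5 cells = 2222  → 44.4341
row 6: Σ corner-gray over 5 cells = 2004  → 40.0747
row 7: Σ corner-gray over 5 cells = 2239  → 44.7741
row 8: Σ corner-gray over 5 cells = 2682  → 53.6329
Σ rows: total corner-gray = 23346  → 466.8583 mm³

466.858


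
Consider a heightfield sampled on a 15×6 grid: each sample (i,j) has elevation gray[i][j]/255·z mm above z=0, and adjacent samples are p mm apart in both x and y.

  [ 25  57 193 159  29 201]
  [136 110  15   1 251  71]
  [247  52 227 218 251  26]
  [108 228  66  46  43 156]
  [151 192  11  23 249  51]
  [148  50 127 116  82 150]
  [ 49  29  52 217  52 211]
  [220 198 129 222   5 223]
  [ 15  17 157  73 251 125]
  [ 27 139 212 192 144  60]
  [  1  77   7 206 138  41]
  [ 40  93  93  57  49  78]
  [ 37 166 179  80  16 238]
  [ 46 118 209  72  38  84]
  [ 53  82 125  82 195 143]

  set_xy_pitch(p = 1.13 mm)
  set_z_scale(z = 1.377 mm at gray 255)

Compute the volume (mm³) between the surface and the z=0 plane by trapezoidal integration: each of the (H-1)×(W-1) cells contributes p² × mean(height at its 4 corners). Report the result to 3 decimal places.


55.031

height_mm = gray/255 × 1.377; cell vol = 1.13² × mean(4 corners)
unit = 1.13² × 1.377 / (4×255) = 0.00172381 mm³ per gray-sum
row 0: Σ corner-gray over 5 cells = 2063  → 3.5562
row 1: Σ corner-gray over 5 cells = 2730  → 4.7060
row 2: Σ corner-gray over 5 cells = 2799  → 4.8250
row 3: Σ corner-gray over 5 cells = 2182  → 3.7614
row 4: Σ corner-gray over 5 cells = 2200  → 3.7924
row 5: Σ corner-gray over 5 cells = 2008  → 3.4614
row 6: Σ corner-gray over 5 cells = 2511  → 4.3285
row 7: Σ corner-gray over 5 cells = 2687  → 4.6319
row 8: Σ corner-gray over 5 cells = 2597  → 4.4767
row 9: Σ corner-gray over 5 cells = 2359  → 4.0665
row 10: Σ corner-gray over 5 cells = 1600  → 2.7581
row 11: Σ corner-gray over 5 cells = 1859  → 3.2046
row 12: Σ corner-gray over 5 cells = 2161  → 3.7252
row 13: Σ corner-gray over 5 cells = 2168  → 3.7372
Σ rows: total corner-gray = 31924  → 55.0311 mm³
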